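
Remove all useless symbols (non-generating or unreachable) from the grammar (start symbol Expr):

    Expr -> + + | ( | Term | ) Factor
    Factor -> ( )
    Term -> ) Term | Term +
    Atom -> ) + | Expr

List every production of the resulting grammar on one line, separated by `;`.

Generating nonterminals: {Atom, Expr, Factor}.
Reachable from Expr after that: {Expr, Factor}.
Removed useless symbols: {Atom, Term} and every production mentioning them.

Expr -> + + | ( | ) Factor; Factor -> ( )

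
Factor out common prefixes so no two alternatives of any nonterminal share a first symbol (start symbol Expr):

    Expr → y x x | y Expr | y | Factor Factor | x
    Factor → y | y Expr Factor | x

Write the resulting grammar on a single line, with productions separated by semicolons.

Expr has alternatives sharing prefix 'y': factor to Expr → y Expr1 with Expr1 → x x | Expr | ε.
Factor has alternatives sharing prefix 'y': factor to Factor → y Factor1 with Factor1 → ε | Expr Factor.

Expr → Factor Factor | x | y Expr1; Factor → x | y Factor1; Expr1 → x x | Expr | ε; Factor1 → ε | Expr Factor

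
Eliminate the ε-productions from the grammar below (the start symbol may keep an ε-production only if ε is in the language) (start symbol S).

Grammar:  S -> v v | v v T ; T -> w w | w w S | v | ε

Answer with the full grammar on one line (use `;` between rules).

S -> v v | v v T; T -> w w | w w S | v

Nullable set = {T}.
ε ∉ L(G), so no ε-production is kept.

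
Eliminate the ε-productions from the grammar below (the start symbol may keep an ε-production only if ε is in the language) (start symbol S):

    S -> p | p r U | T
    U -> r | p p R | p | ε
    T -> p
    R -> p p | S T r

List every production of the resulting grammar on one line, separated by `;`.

The nullable symbols are {U}.
ε ∉ L(G), so no ε-production is kept.
For each production, add variants omitting each subset of nullable occurrences: S → p r U gives p r U | p r.

S -> p | p r U | p r | T; U -> r | p p R | p; T -> p; R -> p p | S T r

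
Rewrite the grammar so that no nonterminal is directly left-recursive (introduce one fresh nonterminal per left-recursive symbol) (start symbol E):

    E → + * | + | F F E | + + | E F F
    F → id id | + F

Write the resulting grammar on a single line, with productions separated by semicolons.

E → + * E' | + E' | F F E E' | + + E'; F → id id | + F; E' → F F E' | eps

Directly left-recursive nonterminal: E.
For E: α = {F F}, β = {+ *, +, F F E, + +}. Rewrite as E → β E' and E' → α E' | ε.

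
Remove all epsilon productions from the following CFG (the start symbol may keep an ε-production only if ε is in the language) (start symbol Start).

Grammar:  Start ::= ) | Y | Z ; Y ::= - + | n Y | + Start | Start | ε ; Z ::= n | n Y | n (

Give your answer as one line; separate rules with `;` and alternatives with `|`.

Start ::= ) | Y | Z | ε; Y ::= - + | n Y | n | + Start | + | Start; Z ::= n | n Y | n (

Nullable set = {Start, Y}.
ε ∈ L(G) since Start is nullable, so keep Start → ε.
For each production, add variants omitting each subset of nullable occurrences: Y → n Y gives n Y | n. Y → + Start gives + Start | +.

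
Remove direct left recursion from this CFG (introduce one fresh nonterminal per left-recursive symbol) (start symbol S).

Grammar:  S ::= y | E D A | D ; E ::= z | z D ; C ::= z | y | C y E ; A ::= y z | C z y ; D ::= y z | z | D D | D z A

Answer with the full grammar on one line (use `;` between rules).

S ::= y | E D A | D; E ::= z | z D; C ::= z C' | y C'; A ::= y z | C z y; D ::= y z D' | z D'; C' ::= y E C' | eps; D' ::= D D' | z A D' | eps

Directly left-recursive nonterminals: C, D.
For C: α = {y E}, β = {z, y}. Rewrite as C → β C' and C' → α C' | ε.
For D: α = {D, z A}, β = {y z, z}. Rewrite as D → β D' and D' → α D' | ε.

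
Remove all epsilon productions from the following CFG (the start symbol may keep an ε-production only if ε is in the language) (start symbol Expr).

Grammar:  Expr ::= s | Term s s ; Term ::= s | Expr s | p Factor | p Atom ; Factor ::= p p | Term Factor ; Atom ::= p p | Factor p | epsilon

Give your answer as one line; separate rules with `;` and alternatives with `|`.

Nullable nonterminals: {Atom}.
ε ∉ L(G), so no ε-production is kept.
Expand every rule over subsets of its nullable positions: Term → p Atom gives p Atom | p.

Expr ::= s | Term s s; Term ::= s | Expr s | p Factor | p Atom | p; Factor ::= p p | Term Factor; Atom ::= p p | Factor p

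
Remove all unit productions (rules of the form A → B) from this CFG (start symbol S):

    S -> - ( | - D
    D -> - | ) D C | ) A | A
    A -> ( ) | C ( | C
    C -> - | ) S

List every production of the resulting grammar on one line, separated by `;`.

S -> - ( | - D; D -> - | ) S | ) D C | ) A | ( ) | C (; A -> - | ) S | ( ) | C (; C -> - | ) S

Unit pairs: A ⇒* {C}; D ⇒* {A, C}.
For every A with A ⇒* B via unit rules, add B's non-unit alternatives to A; then delete every rule of the form X → Y.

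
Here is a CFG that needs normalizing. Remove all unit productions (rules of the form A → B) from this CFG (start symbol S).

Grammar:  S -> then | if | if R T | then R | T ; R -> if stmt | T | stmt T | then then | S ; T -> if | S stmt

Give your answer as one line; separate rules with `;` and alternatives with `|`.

S -> then | if | if R T | then R | S stmt; R -> then | if | if R T | then R | if stmt | stmt T | then then | S stmt; T -> if | S stmt

Unit pairs: R ⇒* {S, T}; S ⇒* {T}.
For every A with A ⇒* B via unit rules, add B's non-unit alternatives to A; then delete every rule of the form X → Y.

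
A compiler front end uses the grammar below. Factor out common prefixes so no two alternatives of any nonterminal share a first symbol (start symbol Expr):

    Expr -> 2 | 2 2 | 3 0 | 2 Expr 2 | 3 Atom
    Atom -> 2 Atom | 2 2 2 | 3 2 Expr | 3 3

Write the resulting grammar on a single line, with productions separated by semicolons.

Expr has alternatives sharing prefix '2': factor to Expr → 2 Expr1 with Expr1 → ε | 2 | Expr 2.
Expr has alternatives sharing prefix '3': factor to Expr → 3 Expr2 with Expr2 → 0 | Atom.
Atom has alternatives sharing prefix '2': factor to Atom → 2 Atom1 with Atom1 → Atom | 2 2.
Atom has alternatives sharing prefix '3': factor to Atom → 3 Atom2 with Atom2 → 2 Expr | 3.

Expr -> 2 Expr1 | 3 Expr2; Atom -> 2 Atom1 | 3 Atom2; Expr1 -> ε | 2 | Expr 2; Expr2 -> 0 | Atom; Atom1 -> Atom | 2 2; Atom2 -> 2 Expr | 3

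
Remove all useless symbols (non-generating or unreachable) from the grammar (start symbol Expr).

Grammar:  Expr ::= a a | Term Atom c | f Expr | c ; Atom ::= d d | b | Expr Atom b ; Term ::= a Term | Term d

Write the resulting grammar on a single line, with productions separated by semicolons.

Expr ::= a a | f Expr | c

Generating nonterminals: {Atom, Expr}.
Reachable from Expr after that: {Expr}.
Removed useless symbols: {Atom, Term} and every production mentioning them.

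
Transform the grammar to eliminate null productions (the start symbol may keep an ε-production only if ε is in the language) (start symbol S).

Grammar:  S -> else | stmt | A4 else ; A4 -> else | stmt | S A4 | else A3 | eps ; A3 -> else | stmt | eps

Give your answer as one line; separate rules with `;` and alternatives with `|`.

Nullable nonterminals: {A3, A4}.
ε ∉ L(G), so no ε-production is kept.
For each production, add variants omitting each subset of nullable occurrences: A4 → S A4 gives S A4 | S.

S -> else | stmt | A4 else; A4 -> else | stmt | S A4 | S | else A3; A3 -> else | stmt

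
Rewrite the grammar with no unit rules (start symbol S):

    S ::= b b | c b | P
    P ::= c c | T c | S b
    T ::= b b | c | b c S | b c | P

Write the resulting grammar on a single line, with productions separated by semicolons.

S ::= b b | c b | c c | T c | S b; P ::= c c | T c | S b; T ::= c c | T c | S b | b b | c | b c S | b c

Unit pairs: S ⇒* {P}; T ⇒* {P}.
For each unit pair (A, B), copy every non-unit production of B to A, then drop all unit productions.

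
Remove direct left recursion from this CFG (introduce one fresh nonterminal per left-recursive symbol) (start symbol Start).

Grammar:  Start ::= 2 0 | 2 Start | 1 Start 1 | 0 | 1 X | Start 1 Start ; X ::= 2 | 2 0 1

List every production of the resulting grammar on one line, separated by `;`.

Left recursion appears on Start.
For Start: α = {1 Start}, β = {2 0, 2 Start, 1 Start 1, 0, 1 X}. Rewrite as Start → β Start1 and Start1 → α Start1 | ε.

Start ::= 2 0 Start1 | 2 Start Start1 | 1 Start 1 Start1 | 0 Start1 | 1 X Start1; X ::= 2 | 2 0 1; Start1 ::= 1 Start Start1 | epsilon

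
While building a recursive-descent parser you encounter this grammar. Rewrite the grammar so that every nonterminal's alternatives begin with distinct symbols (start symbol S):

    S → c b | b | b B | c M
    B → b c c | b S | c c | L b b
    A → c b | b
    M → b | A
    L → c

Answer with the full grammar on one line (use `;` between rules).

S has alternatives sharing prefix 'c': factor to S → c S' with S' → b | M.
S has alternatives sharing prefix 'b': factor to S → b S'' with S'' → ε | B.
B has alternatives sharing prefix 'b': factor to B → b B' with B' → c c | S.

S → c S' | b S''; B → c c | L b b | b B'; A → c b | b; M → b | A; L → c; S' → b | M; S'' → ε | B; B' → c c | S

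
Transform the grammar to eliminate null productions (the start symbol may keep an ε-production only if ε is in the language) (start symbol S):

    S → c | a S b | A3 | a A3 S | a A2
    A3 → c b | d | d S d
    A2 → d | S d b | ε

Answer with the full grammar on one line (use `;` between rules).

Nullable nonterminals: {A2}.
ε ∉ L(G), so no ε-production is kept.
For each production, add variants omitting each subset of nullable occurrences: S → a A2 gives a A2 | a.

S → c | a S b | A3 | a A3 S | a A2 | a; A3 → c b | d | d S d; A2 → d | S d b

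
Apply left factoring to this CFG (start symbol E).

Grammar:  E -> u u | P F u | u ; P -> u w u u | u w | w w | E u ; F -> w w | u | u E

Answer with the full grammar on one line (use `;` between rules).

E -> P F u | u E'; P -> w w | E u | u w P'; F -> w w | u F'; E' -> u | ε; P' -> u u | ε; F' -> ε | E

E has alternatives sharing prefix 'u': factor to E → u E' with E' → u | ε.
P has alternatives sharing prefix 'u w': factor to P → u w P' with P' → u u | ε.
F has alternatives sharing prefix 'u': factor to F → u F' with F' → ε | E.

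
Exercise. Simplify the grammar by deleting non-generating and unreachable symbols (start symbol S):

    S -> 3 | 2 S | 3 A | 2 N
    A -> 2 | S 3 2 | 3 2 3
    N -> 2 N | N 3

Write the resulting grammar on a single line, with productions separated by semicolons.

Generating nonterminals: {A, S}.
Reachable from S after that: {A, S}.
Removed useless symbols: {N} and every production mentioning them.

S -> 3 | 2 S | 3 A; A -> 2 | S 3 2 | 3 2 3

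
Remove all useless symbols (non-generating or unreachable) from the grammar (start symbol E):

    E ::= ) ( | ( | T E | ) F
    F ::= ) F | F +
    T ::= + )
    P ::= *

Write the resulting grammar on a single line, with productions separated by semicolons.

E ::= ) ( | ( | T E; T ::= + )

Generating nonterminals: {E, P, T}.
Reachable from E after that: {E, T}.
Removed useless symbols: {F, P} and every production mentioning them.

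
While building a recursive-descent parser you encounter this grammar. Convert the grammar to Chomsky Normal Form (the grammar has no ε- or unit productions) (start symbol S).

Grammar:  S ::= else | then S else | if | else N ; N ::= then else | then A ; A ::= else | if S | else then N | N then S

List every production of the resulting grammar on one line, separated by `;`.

S ::= else | X1 Y1 | if | X2 N; N ::= X1 X2 | X1 A; A ::= else | X3 S | X2 Y2 | N Y3; X1 ::= then; X2 ::= else; X3 ::= if; Y1 ::= S X2; Y2 ::= X1 N; Y3 ::= X1 S

Introduce a nonterminal for each terminal appearing in a rule of length ≥ 2: X1 → then, X2 → else, X3 → if.
Binarize each right-hand side of length ≥ 3 by chaining fresh nonterminals (Y1, Y2, …): affected rules were S → X1 S X2; A → X2 X1 N; A → N X1 S.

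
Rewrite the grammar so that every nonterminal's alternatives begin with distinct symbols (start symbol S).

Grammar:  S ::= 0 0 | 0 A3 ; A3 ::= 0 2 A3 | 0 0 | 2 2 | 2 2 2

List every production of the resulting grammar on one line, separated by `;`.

S ::= 0 S'; A3 ::= 2 2 A3' | 0 A3''; S' ::= 0 | A3; A3' ::= ε | 2; A3'' ::= 2 A3 | 0

S has alternatives sharing prefix '0': factor to S → 0 S' with S' → 0 | A3.
A3 has alternatives sharing prefix '2 2': factor to A3 → 2 2 A3' with A3' → ε | 2.
A3 has alternatives sharing prefix '0': factor to A3 → 0 A3'' with A3'' → 2 A3 | 0.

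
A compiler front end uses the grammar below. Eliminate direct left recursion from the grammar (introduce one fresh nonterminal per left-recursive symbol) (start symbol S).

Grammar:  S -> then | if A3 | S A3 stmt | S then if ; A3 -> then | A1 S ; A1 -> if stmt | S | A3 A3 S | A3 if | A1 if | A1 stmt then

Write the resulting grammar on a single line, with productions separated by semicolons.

S -> then S' | if A3 S'; A3 -> then | A1 S; A1 -> if stmt A1' | S A1' | A3 A3 S A1' | A3 if A1'; S' -> A3 stmt S' | then if S' | ε; A1' -> if A1' | stmt then A1' | ε

Directly left-recursive nonterminals: S, A1.
For S: α = {A3 stmt, then if}, β = {then, if A3}. Rewrite as S → β S' and S' → α S' | ε.
For A1: α = {if, stmt then}, β = {if stmt, S, A3 A3 S, A3 if}. Rewrite as A1 → β A1' and A1' → α A1' | ε.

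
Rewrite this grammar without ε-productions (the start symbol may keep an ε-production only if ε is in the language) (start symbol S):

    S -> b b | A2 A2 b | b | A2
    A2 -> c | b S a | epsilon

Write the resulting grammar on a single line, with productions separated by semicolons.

Nullable nonterminals: {A2, S}.
ε ∈ L(G) since S is nullable, so keep S → ε.
Expand every rule over subsets of its nullable positions: S → A2 A2 b gives A2 A2 b | A2 b | b. A2 → b S a gives b S a | b a.

S -> b b | A2 A2 b | A2 b | b | A2 | epsilon; A2 -> c | b S a | b a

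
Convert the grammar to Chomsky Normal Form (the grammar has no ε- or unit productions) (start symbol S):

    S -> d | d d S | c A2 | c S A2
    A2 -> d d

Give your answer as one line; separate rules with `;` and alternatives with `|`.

Introduce a nonterminal for each terminal appearing in a rule of length ≥ 2: X1 → d, X2 → c.
Binarize each right-hand side of length ≥ 3 by chaining fresh nonterminals (Y1, Y2, …): affected rules were S → X1 X1 S; S → X2 S A2.

S -> d | X1 Y1 | X2 A2 | X2 Y2; A2 -> X1 X1; X1 -> d; X2 -> c; Y1 -> X1 S; Y2 -> S A2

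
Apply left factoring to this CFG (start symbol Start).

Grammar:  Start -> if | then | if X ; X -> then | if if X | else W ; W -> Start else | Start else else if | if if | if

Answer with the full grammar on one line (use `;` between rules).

Start -> then | if Start1; X -> then | if if X | else W; W -> Start else W1 | if W2; Start1 -> ε | X; W1 -> ε | else if; W2 -> if | ε

Start has alternatives sharing prefix 'if': factor to Start → if Start1 with Start1 → ε | X.
W has alternatives sharing prefix 'Start else': factor to W → Start else W1 with W1 → ε | else if.
W has alternatives sharing prefix 'if': factor to W → if W2 with W2 → if | ε.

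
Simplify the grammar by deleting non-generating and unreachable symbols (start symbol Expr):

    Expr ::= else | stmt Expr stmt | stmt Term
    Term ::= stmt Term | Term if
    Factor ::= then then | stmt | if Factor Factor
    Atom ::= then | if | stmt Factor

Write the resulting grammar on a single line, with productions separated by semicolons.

Expr ::= else | stmt Expr stmt

Generating nonterminals: {Atom, Expr, Factor}.
Reachable from Expr after that: {Expr}.
Removed useless symbols: {Atom, Factor, Term} and every production mentioning them.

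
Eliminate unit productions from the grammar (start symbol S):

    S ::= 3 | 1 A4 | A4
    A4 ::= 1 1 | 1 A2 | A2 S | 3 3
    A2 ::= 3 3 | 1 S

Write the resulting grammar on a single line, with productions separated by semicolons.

S ::= 1 1 | 1 A2 | A2 S | 3 3 | 3 | 1 A4; A4 ::= 1 1 | 1 A2 | A2 S | 3 3; A2 ::= 3 3 | 1 S

Unit pairs: S ⇒* {A4}.
Replace each nonterminal's rules with the union of the non-unit rules of every nonterminal it unit-derives.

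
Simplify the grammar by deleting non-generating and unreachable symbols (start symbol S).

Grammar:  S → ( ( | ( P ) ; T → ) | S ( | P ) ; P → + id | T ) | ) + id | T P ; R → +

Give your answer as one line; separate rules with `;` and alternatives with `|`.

Generating nonterminals: {P, R, S, T}.
Reachable from S after that: {P, S, T}.
Removed useless symbols: {R} and every production mentioning them.

S → ( ( | ( P ); T → ) | S ( | P ); P → + id | T ) | ) + id | T P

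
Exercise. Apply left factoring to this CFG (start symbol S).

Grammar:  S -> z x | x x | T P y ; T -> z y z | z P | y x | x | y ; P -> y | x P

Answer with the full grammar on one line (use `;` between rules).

T has alternatives sharing prefix 'z': factor to T → z T' with T' → y z | P.
T has alternatives sharing prefix 'y': factor to T → y T'' with T'' → x | ε.

S -> z x | x x | T P y; T -> x | z T' | y T''; P -> y | x P; T' -> y z | P; T'' -> x | ε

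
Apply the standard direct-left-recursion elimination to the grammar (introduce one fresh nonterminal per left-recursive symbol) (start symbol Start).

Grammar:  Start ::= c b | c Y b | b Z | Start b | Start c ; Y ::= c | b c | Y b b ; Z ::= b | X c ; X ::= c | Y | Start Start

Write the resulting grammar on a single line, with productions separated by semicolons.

Directly left-recursive nonterminals: Start, Y.
For Start: α = {b, c}, β = {c b, c Y b, b Z}. Rewrite as Start → β Start1 and Start1 → α Start1 | ε.
For Y: α = {b b}, β = {c, b c}. Rewrite as Y → β Y1 and Y1 → α Y1 | ε.

Start ::= c b Start1 | c Y b Start1 | b Z Start1; Y ::= c Y1 | b c Y1; Z ::= b | X c; X ::= c | Y | Start Start; Start1 ::= b Start1 | c Start1 | ε; Y1 ::= b b Y1 | ε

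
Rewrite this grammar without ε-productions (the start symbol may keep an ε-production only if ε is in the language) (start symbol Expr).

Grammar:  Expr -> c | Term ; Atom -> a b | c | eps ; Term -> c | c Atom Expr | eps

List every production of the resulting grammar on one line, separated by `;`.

The nullable symbols are {Atom, Expr, Term}.
ε ∈ L(G) since Expr is nullable, so keep Expr → ε.
Add the nullable-subset variants: Term → c Atom Expr gives c Atom Expr | c Atom | c Expr.

Expr -> c | Term | eps; Atom -> a b | c; Term -> c | c Atom Expr | c Atom | c Expr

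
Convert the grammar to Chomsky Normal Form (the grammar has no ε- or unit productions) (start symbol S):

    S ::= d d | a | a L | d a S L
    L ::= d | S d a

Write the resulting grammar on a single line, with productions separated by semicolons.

S ::= X1 X1 | a | X2 L | X1 Y1; L ::= d | S Y3; X1 ::= d; X2 ::= a; Y1 ::= X2 Y2; Y2 ::= S L; Y3 ::= X1 X2

Introduce a nonterminal for each terminal appearing in a rule of length ≥ 2: X1 → d, X2 → a.
Binarize each right-hand side of length ≥ 3 by chaining fresh nonterminals (Y1, Y2, …): affected rules were S → X1 X2 S L; L → S X1 X2.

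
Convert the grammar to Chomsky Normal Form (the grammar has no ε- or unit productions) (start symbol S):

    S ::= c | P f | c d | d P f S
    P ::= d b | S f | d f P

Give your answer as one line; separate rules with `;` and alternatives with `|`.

S ::= c | P X1 | X2 X3 | X3 Y1; P ::= X3 X4 | S X1 | X3 Y3; X1 ::= f; X2 ::= c; X3 ::= d; X4 ::= b; Y1 ::= P Y2; Y2 ::= X1 S; Y3 ::= X1 P

Introduce a nonterminal for each terminal appearing in a rule of length ≥ 2: X1 → f, X2 → c, X3 → d, X4 → b.
Binarize each right-hand side of length ≥ 3 by chaining fresh nonterminals (Y1, Y2, …): affected rules were S → X3 P X1 S; P → X3 X1 P.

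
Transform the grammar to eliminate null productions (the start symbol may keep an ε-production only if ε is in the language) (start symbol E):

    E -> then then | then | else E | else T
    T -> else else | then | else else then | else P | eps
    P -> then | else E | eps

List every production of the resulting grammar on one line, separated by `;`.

E -> then then | then | else E | else T | else; T -> else else | then | else else then | else P | else; P -> then | else E

The nullable symbols are {P, T}.
ε ∉ L(G), so no ε-production is kept.
For each production, add variants omitting each subset of nullable occurrences: E → else T gives else T | else. T → else P gives else P | else.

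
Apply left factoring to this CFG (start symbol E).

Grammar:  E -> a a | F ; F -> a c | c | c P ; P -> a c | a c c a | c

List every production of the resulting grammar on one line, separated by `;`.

F has alternatives sharing prefix 'c': factor to F → c F' with F' → ε | P.
P has alternatives sharing prefix 'a c': factor to P → a c P' with P' → ε | c a.

E -> a a | F; F -> a c | c F'; P -> c | a c P'; F' -> ε | P; P' -> ε | c a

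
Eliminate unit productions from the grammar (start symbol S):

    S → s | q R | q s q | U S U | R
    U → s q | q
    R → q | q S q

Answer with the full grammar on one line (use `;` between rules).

S → s | q R | q s q | U S U | q | q S q; U → s q | q; R → q | q S q

Unit pairs: S ⇒* {R}.
For each unit pair (A, B), copy every non-unit production of B to A, then drop all unit productions.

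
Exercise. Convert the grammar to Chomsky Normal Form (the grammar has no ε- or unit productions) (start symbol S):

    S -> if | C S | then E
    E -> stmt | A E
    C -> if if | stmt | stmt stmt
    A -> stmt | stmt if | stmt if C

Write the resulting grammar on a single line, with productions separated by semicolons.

Introduce a nonterminal for each terminal appearing in a rule of length ≥ 2: X1 → then, X2 → if, X3 → stmt.
Binarize each right-hand side of length ≥ 3 by chaining fresh nonterminals (Y1, Y2, …): affected rules were A → X3 X2 C.

S -> if | C S | X1 E; E -> stmt | A E; C -> X2 X2 | stmt | X3 X3; A -> stmt | X3 X2 | X3 Y1; X1 -> then; X2 -> if; X3 -> stmt; Y1 -> X2 C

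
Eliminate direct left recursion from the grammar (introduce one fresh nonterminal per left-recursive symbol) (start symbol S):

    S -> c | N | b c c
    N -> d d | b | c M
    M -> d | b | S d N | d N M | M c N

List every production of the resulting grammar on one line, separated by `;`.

Directly left-recursive nonterminal: M.
For M: α = {c N}, β = {d, b, S d N, d N M}. Rewrite as M → β M' and M' → α M' | ε.

S -> c | N | b c c; N -> d d | b | c M; M -> d M' | b M' | S d N M' | d N M M'; M' -> c N M' | eps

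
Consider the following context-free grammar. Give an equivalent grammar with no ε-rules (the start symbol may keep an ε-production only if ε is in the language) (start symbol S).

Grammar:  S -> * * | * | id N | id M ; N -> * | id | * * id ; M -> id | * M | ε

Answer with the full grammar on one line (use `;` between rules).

S -> * * | * | id N | id M | id; N -> * | id | * * id; M -> id | * M | *

The nullable symbols are {M}.
ε ∉ L(G), so no ε-production is kept.
Add the nullable-subset variants: S → id M gives id M | id. M → * M gives * M | *.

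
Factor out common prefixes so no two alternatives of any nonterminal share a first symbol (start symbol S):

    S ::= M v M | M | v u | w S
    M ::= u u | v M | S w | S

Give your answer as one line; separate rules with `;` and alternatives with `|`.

S has alternatives sharing prefix 'M': factor to S → M S' with S' → v M | ε.
M has alternatives sharing prefix 'S': factor to M → S M' with M' → w | ε.

S ::= v u | w S | M S'; M ::= u u | v M | S M'; S' ::= v M | ε; M' ::= w | ε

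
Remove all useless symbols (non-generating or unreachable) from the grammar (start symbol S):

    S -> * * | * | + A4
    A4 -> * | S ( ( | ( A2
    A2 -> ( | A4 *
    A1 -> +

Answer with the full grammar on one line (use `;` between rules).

Generating nonterminals: {A1, A2, A4, S}.
Reachable from S after that: {A2, A4, S}.
Removed useless symbols: {A1} and every production mentioning them.

S -> * * | * | + A4; A4 -> * | S ( ( | ( A2; A2 -> ( | A4 *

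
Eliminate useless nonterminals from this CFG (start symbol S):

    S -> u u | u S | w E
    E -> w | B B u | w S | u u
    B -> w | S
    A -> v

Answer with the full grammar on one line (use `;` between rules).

S -> u u | u S | w E; E -> w | B B u | w S | u u; B -> w | S

Generating nonterminals: {A, B, E, S}.
Reachable from S after that: {B, E, S}.
Removed useless symbols: {A} and every production mentioning them.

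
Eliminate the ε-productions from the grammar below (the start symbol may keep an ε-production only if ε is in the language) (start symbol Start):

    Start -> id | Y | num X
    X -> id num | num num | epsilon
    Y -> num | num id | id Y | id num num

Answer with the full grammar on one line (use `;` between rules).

Start -> id | Y | num X | num; X -> id num | num num; Y -> num | num id | id Y | id num num

The nullable symbols are {X}.
ε ∉ L(G), so no ε-production is kept.
Expand every rule over subsets of its nullable positions: Start → num X gives num X | num.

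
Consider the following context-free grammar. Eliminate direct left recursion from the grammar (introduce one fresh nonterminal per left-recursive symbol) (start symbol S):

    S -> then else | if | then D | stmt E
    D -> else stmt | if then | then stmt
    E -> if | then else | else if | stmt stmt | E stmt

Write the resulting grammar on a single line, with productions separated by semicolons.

Directly left-recursive nonterminal: E.
For E: α = {stmt}, β = {if, then else, else if, stmt stmt}. Rewrite as E → β E' and E' → α E' | ε.

S -> then else | if | then D | stmt E; D -> else stmt | if then | then stmt; E -> if E' | then else E' | else if E' | stmt stmt E'; E' -> stmt E' | ε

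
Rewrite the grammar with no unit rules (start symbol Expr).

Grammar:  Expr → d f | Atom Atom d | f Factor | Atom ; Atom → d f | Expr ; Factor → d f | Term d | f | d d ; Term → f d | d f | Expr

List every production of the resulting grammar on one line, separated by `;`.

Unit pairs: Atom ⇒* {Expr}; Expr ⇒* {Atom}; Term ⇒* {Atom, Expr}.
For every A with A ⇒* B via unit rules, add B's non-unit alternatives to A; then delete every rule of the form X → Y.

Expr → d f | Atom Atom d | f Factor; Atom → d f | Atom Atom d | f Factor; Factor → d f | Term d | f | d d; Term → f d | d f | Atom Atom d | f Factor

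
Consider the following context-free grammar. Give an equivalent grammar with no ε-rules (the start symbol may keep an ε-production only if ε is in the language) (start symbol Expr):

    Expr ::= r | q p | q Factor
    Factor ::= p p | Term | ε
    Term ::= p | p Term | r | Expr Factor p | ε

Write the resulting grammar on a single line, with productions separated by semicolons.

The nullable symbols are {Factor, Term}.
ε ∉ L(G), so no ε-production is kept.
Add the nullable-subset variants: Expr → q Factor gives q Factor | q. Term → Expr Factor p gives Expr Factor p | Expr p.

Expr ::= r | q p | q Factor | q; Factor ::= p p | Term; Term ::= p | p Term | r | Expr Factor p | Expr p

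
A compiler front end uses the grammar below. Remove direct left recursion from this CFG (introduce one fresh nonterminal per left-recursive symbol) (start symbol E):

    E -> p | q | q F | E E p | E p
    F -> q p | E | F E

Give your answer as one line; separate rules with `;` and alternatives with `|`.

E -> p E' | q E' | q F E'; F -> q p F' | E F'; E' -> E p E' | p E' | ε; F' -> E F' | ε

Directly left-recursive nonterminals: E, F.
For E: α = {E p, p}, β = {p, q, q F}. Rewrite as E → β E' and E' → α E' | ε.
For F: α = {E}, β = {q p, E}. Rewrite as F → β F' and F' → α F' | ε.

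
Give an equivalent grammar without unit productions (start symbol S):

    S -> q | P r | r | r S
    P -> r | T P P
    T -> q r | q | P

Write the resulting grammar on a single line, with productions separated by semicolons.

Unit pairs: T ⇒* {P}.
For each unit pair (A, B), copy every non-unit production of B to A, then drop all unit productions.

S -> q | P r | r | r S; P -> r | T P P; T -> r | T P P | q r | q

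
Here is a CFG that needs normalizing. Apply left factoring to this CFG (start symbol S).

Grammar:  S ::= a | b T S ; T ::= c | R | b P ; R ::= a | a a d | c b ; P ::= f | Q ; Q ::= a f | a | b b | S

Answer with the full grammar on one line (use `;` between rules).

S ::= a | b T S; T ::= c | R | b P; R ::= c b | a R'; P ::= f | Q; Q ::= b b | S | a Q'; R' ::= ε | a d; Q' ::= f | ε

R has alternatives sharing prefix 'a': factor to R → a R' with R' → ε | a d.
Q has alternatives sharing prefix 'a': factor to Q → a Q' with Q' → f | ε.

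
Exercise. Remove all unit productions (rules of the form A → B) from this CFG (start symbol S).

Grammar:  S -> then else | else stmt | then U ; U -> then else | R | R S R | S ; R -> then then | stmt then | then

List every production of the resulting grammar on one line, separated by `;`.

S -> then else | else stmt | then U; U -> then else | R S R | else stmt | then U | then then | stmt then | then; R -> then then | stmt then | then

Unit pairs: U ⇒* {R, S}.
For every A with A ⇒* B via unit rules, add B's non-unit alternatives to A; then delete every rule of the form X → Y.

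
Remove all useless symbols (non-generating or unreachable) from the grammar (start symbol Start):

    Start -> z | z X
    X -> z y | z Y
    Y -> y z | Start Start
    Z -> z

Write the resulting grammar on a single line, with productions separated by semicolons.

Generating nonterminals: {Start, X, Y, Z}.
Reachable from Start after that: {Start, X, Y}.
Removed useless symbols: {Z} and every production mentioning them.

Start -> z | z X; X -> z y | z Y; Y -> y z | Start Start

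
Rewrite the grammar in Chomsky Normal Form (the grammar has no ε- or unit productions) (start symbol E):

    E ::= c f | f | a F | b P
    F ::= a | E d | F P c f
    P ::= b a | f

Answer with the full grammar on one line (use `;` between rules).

E ::= X1 X2 | f | X3 F | X4 P; F ::= a | E X5 | F Y1; P ::= X4 X3 | f; X1 ::= c; X2 ::= f; X3 ::= a; X4 ::= b; X5 ::= d; Y1 ::= P Y2; Y2 ::= X1 X2

Introduce a nonterminal for each terminal appearing in a rule of length ≥ 2: X1 → c, X2 → f, X3 → a, X4 → b, X5 → d.
Binarize each right-hand side of length ≥ 3 by chaining fresh nonterminals (Y1, Y2, …): affected rules were F → F P X1 X2.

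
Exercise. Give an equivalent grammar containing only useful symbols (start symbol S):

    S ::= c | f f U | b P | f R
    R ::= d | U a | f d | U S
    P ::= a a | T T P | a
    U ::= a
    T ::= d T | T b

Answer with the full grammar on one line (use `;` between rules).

S ::= c | f f U | b P | f R; R ::= d | U a | f d | U S; P ::= a a | a; U ::= a

Generating nonterminals: {P, R, S, U}.
Reachable from S after that: {P, R, S, U}.
Removed useless symbols: {T} and every production mentioning them.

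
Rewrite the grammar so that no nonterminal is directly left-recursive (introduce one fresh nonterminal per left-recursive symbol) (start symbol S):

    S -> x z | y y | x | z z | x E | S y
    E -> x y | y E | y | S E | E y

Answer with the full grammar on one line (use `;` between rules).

S -> x z S' | y y S' | x S' | z z S' | x E S'; E -> x y E' | y E E' | y E' | S E E'; S' -> y S' | ε; E' -> y E' | ε

S, E are directly left-recursive.
For S: α = {y}, β = {x z, y y, x, z z, x E}. Rewrite as S → β S' and S' → α S' | ε.
For E: α = {y}, β = {x y, y E, y, S E}. Rewrite as E → β E' and E' → α E' | ε.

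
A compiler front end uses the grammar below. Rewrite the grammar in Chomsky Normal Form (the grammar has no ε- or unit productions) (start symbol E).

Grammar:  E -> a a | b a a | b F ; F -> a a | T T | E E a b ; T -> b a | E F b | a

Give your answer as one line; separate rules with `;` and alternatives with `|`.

Introduce a nonterminal for each terminal appearing in a rule of length ≥ 2: X1 → a, X2 → b.
Binarize each right-hand side of length ≥ 3 by chaining fresh nonterminals (Y1, Y2, …): affected rules were E → X2 X1 X1; F → E E X1 X2; T → E F X2.

E -> X1 X1 | X2 Y1 | X2 F; F -> X1 X1 | T T | E Y2; T -> X2 X1 | E Y4 | a; X1 -> a; X2 -> b; Y1 -> X1 X1; Y2 -> E Y3; Y3 -> X1 X2; Y4 -> F X2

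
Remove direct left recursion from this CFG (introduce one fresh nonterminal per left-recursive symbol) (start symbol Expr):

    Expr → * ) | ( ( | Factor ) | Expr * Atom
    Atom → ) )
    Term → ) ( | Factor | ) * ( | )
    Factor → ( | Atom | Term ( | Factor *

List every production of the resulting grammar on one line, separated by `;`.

Expr → * ) Expr1 | ( ( Expr1 | Factor ) Expr1; Atom → ) ); Term → ) ( | Factor | ) * ( | ); Factor → ( Factor1 | Atom Factor1 | Term ( Factor1; Expr1 → * Atom Expr1 | ε; Factor1 → * Factor1 | ε

Directly left-recursive nonterminals: Expr, Factor.
For Expr: α = {* Atom}, β = {* ), ( (, Factor )}. Rewrite as Expr → β Expr1 and Expr1 → α Expr1 | ε.
For Factor: α = {*}, β = {(, Atom, Term (}. Rewrite as Factor → β Factor1 and Factor1 → α Factor1 | ε.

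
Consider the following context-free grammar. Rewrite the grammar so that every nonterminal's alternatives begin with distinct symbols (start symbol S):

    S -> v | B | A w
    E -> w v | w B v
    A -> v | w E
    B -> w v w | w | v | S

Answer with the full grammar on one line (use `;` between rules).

E has alternatives sharing prefix 'w': factor to E → w E' with E' → v | B v.
B has alternatives sharing prefix 'w': factor to B → w B' with B' → v w | ε.

S -> v | B | A w; E -> w E'; A -> v | w E; B -> v | S | w B'; E' -> v | B v; B' -> v w | ε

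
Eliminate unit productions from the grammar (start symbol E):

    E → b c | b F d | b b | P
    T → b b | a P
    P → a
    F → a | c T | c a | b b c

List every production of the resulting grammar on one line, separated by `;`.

Unit pairs: E ⇒* {P}.
For every A with A ⇒* B via unit rules, add B's non-unit alternatives to A; then delete every rule of the form X → Y.

E → b c | b F d | b b | a; T → b b | a P; P → a; F → a | c T | c a | b b c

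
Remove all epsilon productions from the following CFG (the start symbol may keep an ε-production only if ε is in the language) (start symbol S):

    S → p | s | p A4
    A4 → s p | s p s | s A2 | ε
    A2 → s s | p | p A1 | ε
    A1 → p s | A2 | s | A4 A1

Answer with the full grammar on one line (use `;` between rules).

Nullable set = {A1, A2, A4}.
ε ∉ L(G), so no ε-production is kept.
For each production, add variants omitting each subset of nullable occurrences: A4 → s A2 gives s A2 | s. A1 → A4 A1 gives A4 A1 | A4.

S → p | s | p A4; A4 → s p | s p s | s A2 | s; A2 → s s | p | p A1; A1 → p s | A2 | s | A4 A1 | A4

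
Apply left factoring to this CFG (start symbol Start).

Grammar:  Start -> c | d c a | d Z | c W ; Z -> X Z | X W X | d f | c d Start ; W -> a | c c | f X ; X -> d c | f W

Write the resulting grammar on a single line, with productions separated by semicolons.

Start -> c Start1 | d Start2; Z -> d f | c d Start | X Z1; W -> a | c c | f X; X -> d c | f W; Start1 -> epsilon | W; Start2 -> c a | Z; Z1 -> Z | W X

Start has alternatives sharing prefix 'c': factor to Start → c Start1 with Start1 → ε | W.
Start has alternatives sharing prefix 'd': factor to Start → d Start2 with Start2 → c a | Z.
Z has alternatives sharing prefix 'X': factor to Z → X Z1 with Z1 → Z | W X.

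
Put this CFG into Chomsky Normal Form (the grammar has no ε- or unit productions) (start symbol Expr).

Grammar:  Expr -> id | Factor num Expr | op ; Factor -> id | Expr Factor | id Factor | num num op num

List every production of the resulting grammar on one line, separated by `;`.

Introduce a nonterminal for each terminal appearing in a rule of length ≥ 2: X1 → num, X2 → id, X3 → op.
Binarize each right-hand side of length ≥ 3 by chaining fresh nonterminals (Y1, Y2, …): affected rules were Expr → Factor X1 Expr; Factor → X1 X1 X3 X1.

Expr -> id | Factor Y1 | op; Factor -> id | Expr Factor | X2 Factor | X1 Y2; X1 -> num; X2 -> id; X3 -> op; Y1 -> X1 Expr; Y2 -> X1 Y3; Y3 -> X3 X1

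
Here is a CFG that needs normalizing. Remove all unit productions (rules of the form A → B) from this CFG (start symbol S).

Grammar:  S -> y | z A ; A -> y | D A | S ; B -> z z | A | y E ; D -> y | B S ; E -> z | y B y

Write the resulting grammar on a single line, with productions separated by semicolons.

Unit pairs: A ⇒* {S}; B ⇒* {A, S}.
For every A with A ⇒* B via unit rules, add B's non-unit alternatives to A; then delete every rule of the form X → Y.

S -> y | z A; A -> y | z A | D A; B -> z z | y E | y | z A | D A; D -> y | B S; E -> z | y B y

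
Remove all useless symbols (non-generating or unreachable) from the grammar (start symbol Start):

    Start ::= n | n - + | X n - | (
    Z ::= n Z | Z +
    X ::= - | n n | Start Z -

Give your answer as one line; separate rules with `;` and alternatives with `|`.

Start ::= n | n - + | X n - | (; X ::= - | n n

Generating nonterminals: {Start, X}.
Reachable from Start after that: {Start, X}.
Removed useless symbols: {Z} and every production mentioning them.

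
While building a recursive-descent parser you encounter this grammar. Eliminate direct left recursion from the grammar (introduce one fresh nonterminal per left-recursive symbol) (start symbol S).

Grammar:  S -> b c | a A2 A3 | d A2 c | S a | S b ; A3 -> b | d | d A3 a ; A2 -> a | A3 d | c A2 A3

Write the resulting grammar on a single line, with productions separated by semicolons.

S is directly left-recursive.
For S: α = {a, b}, β = {b c, a A2 A3, d A2 c}. Rewrite as S → β S' and S' → α S' | ε.

S -> b c S' | a A2 A3 S' | d A2 c S'; A3 -> b | d | d A3 a; A2 -> a | A3 d | c A2 A3; S' -> a S' | b S' | ε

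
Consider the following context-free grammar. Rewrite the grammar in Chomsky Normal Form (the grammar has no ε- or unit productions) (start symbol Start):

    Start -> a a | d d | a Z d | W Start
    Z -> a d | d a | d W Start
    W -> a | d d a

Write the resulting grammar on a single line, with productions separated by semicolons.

Start -> X1 X1 | X2 X2 | X1 Y1 | W Start; Z -> X1 X2 | X2 X1 | X2 Y2; W -> a | X2 Y3; X1 -> a; X2 -> d; Y1 -> Z X2; Y2 -> W Start; Y3 -> X2 X1

Introduce a nonterminal for each terminal appearing in a rule of length ≥ 2: X1 → a, X2 → d.
Binarize each right-hand side of length ≥ 3 by chaining fresh nonterminals (Y1, Y2, …): affected rules were Start → X1 Z X2; Z → X2 W Start; W → X2 X2 X1.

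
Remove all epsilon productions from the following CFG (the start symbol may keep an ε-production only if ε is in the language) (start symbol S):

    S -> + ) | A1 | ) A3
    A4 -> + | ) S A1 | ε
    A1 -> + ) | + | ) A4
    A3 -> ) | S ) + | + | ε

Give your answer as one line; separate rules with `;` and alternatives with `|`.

S -> + ) | A1 | ) A3 | ); A4 -> + | ) S A1; A1 -> + ) | + | ) A4 | ); A3 -> ) | S ) + | +

Nullable set = {A3, A4}.
ε ∉ L(G), so no ε-production is kept.
Expand every rule over subsets of its nullable positions: S → ) A3 gives ) A3 | ). A1 → ) A4 gives ) A4 | ).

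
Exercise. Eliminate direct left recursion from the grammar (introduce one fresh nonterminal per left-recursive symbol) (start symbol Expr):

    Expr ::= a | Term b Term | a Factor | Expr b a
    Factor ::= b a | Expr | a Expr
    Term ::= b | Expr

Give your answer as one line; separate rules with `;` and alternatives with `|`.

Expr ::= a Expr1 | Term b Term Expr1 | a Factor Expr1; Factor ::= b a | Expr | a Expr; Term ::= b | Expr; Expr1 ::= b a Expr1 | epsilon

Expr is directly left-recursive.
For Expr: α = {b a}, β = {a, Term b Term, a Factor}. Rewrite as Expr → β Expr1 and Expr1 → α Expr1 | ε.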